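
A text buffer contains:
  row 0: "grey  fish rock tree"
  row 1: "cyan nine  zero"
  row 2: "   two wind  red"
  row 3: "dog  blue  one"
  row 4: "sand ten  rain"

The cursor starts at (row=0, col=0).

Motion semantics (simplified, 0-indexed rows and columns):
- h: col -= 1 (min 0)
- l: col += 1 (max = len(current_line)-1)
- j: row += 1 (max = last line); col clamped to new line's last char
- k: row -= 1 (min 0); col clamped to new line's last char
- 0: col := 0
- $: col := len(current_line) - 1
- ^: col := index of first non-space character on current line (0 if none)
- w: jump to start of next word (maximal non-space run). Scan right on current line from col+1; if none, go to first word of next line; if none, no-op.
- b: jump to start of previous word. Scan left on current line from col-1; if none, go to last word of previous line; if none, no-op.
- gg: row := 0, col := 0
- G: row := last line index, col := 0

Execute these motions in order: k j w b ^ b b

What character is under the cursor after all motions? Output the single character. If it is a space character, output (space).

Answer: r

Derivation:
After 1 (k): row=0 col=0 char='g'
After 2 (j): row=1 col=0 char='c'
After 3 (w): row=1 col=5 char='n'
After 4 (b): row=1 col=0 char='c'
After 5 (^): row=1 col=0 char='c'
After 6 (b): row=0 col=16 char='t'
After 7 (b): row=0 col=11 char='r'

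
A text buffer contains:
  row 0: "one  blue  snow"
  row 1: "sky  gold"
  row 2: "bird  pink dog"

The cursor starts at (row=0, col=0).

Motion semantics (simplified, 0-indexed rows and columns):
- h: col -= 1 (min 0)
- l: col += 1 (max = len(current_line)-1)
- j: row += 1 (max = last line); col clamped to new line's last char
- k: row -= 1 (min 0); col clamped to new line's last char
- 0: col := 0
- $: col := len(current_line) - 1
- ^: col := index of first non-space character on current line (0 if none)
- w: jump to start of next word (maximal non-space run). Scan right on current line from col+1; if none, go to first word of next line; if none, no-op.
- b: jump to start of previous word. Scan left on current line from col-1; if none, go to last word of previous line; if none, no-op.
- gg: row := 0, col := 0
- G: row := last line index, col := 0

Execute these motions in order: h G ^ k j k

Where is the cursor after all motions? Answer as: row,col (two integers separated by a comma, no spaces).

After 1 (h): row=0 col=0 char='o'
After 2 (G): row=2 col=0 char='b'
After 3 (^): row=2 col=0 char='b'
After 4 (k): row=1 col=0 char='s'
After 5 (j): row=2 col=0 char='b'
After 6 (k): row=1 col=0 char='s'

Answer: 1,0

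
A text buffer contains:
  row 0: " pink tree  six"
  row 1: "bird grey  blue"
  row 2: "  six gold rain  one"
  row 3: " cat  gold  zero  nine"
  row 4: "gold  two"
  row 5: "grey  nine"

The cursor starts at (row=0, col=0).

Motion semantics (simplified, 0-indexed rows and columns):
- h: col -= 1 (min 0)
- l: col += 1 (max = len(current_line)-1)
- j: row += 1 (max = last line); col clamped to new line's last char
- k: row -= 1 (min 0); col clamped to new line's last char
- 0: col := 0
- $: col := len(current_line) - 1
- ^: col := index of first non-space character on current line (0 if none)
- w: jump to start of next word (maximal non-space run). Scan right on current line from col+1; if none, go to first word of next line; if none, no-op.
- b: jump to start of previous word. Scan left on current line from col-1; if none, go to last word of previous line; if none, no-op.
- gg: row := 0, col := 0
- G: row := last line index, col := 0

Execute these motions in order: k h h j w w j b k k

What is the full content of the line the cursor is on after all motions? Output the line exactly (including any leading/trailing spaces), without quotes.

After 1 (k): row=0 col=0 char='_'
After 2 (h): row=0 col=0 char='_'
After 3 (h): row=0 col=0 char='_'
After 4 (j): row=1 col=0 char='b'
After 5 (w): row=1 col=5 char='g'
After 6 (w): row=1 col=11 char='b'
After 7 (j): row=2 col=11 char='r'
After 8 (b): row=2 col=6 char='g'
After 9 (k): row=1 col=6 char='r'
After 10 (k): row=0 col=6 char='t'

Answer:  pink tree  six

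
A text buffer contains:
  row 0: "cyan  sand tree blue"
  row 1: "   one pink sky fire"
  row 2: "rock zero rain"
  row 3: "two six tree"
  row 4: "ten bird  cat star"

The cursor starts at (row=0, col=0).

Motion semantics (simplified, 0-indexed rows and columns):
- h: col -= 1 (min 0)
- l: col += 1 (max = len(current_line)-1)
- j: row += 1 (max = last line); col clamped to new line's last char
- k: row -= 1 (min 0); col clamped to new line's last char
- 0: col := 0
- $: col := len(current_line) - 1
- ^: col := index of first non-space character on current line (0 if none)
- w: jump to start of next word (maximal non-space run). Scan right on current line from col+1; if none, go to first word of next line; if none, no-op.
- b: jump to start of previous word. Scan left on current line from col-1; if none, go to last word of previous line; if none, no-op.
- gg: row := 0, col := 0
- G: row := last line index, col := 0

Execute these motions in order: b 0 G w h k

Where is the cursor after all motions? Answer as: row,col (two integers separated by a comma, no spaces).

Answer: 3,3

Derivation:
After 1 (b): row=0 col=0 char='c'
After 2 (0): row=0 col=0 char='c'
After 3 (G): row=4 col=0 char='t'
After 4 (w): row=4 col=4 char='b'
After 5 (h): row=4 col=3 char='_'
After 6 (k): row=3 col=3 char='_'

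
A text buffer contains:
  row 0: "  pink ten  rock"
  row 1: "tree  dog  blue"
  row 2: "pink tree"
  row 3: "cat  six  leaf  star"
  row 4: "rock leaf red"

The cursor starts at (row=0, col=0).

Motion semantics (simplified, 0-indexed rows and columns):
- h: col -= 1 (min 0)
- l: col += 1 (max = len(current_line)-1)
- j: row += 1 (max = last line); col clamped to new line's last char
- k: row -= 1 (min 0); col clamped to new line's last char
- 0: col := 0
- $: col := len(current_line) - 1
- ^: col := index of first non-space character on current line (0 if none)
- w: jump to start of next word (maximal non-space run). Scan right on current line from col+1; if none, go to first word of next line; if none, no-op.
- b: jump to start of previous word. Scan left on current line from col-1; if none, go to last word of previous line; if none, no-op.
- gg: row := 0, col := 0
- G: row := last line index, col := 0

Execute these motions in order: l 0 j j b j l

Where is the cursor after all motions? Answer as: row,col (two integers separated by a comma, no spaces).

After 1 (l): row=0 col=1 char='_'
After 2 (0): row=0 col=0 char='_'
After 3 (j): row=1 col=0 char='t'
After 4 (j): row=2 col=0 char='p'
After 5 (b): row=1 col=11 char='b'
After 6 (j): row=2 col=8 char='e'
After 7 (l): row=2 col=8 char='e'

Answer: 2,8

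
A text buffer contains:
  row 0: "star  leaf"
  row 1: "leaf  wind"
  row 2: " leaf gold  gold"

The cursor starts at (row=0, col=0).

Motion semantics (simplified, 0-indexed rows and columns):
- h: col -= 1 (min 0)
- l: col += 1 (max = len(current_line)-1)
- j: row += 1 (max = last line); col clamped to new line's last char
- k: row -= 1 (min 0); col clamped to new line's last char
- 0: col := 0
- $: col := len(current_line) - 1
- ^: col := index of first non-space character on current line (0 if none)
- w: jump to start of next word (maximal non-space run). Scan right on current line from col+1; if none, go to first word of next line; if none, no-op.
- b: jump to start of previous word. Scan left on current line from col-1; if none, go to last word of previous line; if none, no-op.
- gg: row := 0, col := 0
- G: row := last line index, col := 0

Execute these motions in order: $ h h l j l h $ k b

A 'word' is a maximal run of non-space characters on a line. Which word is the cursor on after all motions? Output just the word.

After 1 ($): row=0 col=9 char='f'
After 2 (h): row=0 col=8 char='a'
After 3 (h): row=0 col=7 char='e'
After 4 (l): row=0 col=8 char='a'
After 5 (j): row=1 col=8 char='n'
After 6 (l): row=1 col=9 char='d'
After 7 (h): row=1 col=8 char='n'
After 8 ($): row=1 col=9 char='d'
After 9 (k): row=0 col=9 char='f'
After 10 (b): row=0 col=6 char='l'

Answer: leaf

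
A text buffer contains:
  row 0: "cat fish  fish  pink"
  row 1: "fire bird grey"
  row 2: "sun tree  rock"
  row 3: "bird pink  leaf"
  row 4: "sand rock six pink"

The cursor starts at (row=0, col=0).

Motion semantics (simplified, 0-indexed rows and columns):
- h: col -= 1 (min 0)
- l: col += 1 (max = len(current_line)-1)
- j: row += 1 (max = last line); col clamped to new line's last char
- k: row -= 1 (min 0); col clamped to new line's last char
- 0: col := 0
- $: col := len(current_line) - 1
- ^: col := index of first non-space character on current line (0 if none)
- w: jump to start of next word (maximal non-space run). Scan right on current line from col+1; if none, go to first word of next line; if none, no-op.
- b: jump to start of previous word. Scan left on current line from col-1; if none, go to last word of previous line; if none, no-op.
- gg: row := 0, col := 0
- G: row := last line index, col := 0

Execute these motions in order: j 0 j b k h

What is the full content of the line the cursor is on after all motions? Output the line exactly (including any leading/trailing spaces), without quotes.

Answer: cat fish  fish  pink

Derivation:
After 1 (j): row=1 col=0 char='f'
After 2 (0): row=1 col=0 char='f'
After 3 (j): row=2 col=0 char='s'
After 4 (b): row=1 col=10 char='g'
After 5 (k): row=0 col=10 char='f'
After 6 (h): row=0 col=9 char='_'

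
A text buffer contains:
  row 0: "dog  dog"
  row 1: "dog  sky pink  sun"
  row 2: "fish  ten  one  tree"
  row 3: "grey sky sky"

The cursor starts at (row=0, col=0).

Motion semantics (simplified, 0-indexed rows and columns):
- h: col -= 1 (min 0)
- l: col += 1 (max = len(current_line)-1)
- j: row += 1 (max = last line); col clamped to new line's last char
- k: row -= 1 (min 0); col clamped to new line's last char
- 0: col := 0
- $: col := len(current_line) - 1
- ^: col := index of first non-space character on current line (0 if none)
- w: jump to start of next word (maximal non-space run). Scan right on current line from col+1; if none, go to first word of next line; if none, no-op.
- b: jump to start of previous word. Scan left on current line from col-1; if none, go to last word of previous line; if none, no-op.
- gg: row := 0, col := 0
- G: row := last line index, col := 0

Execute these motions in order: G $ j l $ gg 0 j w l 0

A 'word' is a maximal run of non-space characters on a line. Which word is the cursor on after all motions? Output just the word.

After 1 (G): row=3 col=0 char='g'
After 2 ($): row=3 col=11 char='y'
After 3 (j): row=3 col=11 char='y'
After 4 (l): row=3 col=11 char='y'
After 5 ($): row=3 col=11 char='y'
After 6 (gg): row=0 col=0 char='d'
After 7 (0): row=0 col=0 char='d'
After 8 (j): row=1 col=0 char='d'
After 9 (w): row=1 col=5 char='s'
After 10 (l): row=1 col=6 char='k'
After 11 (0): row=1 col=0 char='d'

Answer: dog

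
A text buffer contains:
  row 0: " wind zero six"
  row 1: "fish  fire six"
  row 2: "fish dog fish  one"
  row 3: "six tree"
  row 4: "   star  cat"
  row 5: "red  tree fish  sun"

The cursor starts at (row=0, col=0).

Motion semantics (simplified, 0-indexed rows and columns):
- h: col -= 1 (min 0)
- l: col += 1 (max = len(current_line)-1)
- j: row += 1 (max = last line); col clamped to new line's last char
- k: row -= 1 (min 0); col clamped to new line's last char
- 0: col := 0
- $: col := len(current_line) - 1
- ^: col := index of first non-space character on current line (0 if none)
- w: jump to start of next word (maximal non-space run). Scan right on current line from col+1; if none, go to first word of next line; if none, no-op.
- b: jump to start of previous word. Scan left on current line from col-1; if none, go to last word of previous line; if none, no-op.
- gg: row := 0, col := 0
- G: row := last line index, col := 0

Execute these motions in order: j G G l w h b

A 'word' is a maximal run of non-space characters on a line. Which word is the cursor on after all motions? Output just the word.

After 1 (j): row=1 col=0 char='f'
After 2 (G): row=5 col=0 char='r'
After 3 (G): row=5 col=0 char='r'
After 4 (l): row=5 col=1 char='e'
After 5 (w): row=5 col=5 char='t'
After 6 (h): row=5 col=4 char='_'
After 7 (b): row=5 col=0 char='r'

Answer: red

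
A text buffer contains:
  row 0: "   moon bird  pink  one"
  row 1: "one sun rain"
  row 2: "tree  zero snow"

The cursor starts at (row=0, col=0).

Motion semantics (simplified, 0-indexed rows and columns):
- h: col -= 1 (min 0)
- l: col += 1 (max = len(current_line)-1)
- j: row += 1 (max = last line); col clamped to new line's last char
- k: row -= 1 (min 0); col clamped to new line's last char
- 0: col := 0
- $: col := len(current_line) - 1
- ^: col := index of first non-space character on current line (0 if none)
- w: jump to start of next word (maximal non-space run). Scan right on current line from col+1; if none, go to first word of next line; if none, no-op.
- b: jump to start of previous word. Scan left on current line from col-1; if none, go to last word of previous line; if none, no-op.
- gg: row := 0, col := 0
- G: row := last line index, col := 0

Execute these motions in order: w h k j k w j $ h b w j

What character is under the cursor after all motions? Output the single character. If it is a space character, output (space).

Answer: t

Derivation:
After 1 (w): row=0 col=3 char='m'
After 2 (h): row=0 col=2 char='_'
After 3 (k): row=0 col=2 char='_'
After 4 (j): row=1 col=2 char='e'
After 5 (k): row=0 col=2 char='_'
After 6 (w): row=0 col=3 char='m'
After 7 (j): row=1 col=3 char='_'
After 8 ($): row=1 col=11 char='n'
After 9 (h): row=1 col=10 char='i'
After 10 (b): row=1 col=8 char='r'
After 11 (w): row=2 col=0 char='t'
After 12 (j): row=2 col=0 char='t'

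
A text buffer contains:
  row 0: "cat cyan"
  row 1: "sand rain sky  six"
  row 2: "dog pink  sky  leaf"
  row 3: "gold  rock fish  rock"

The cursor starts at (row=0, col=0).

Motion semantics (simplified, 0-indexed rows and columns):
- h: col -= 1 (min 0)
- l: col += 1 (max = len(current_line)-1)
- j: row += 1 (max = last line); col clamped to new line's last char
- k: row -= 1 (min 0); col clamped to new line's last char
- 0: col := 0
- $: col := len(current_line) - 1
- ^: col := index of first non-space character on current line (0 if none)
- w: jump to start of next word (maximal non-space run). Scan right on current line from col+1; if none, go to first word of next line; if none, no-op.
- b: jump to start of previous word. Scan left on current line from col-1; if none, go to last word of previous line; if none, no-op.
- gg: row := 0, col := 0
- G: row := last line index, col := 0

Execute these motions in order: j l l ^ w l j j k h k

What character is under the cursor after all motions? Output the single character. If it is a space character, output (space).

After 1 (j): row=1 col=0 char='s'
After 2 (l): row=1 col=1 char='a'
After 3 (l): row=1 col=2 char='n'
After 4 (^): row=1 col=0 char='s'
After 5 (w): row=1 col=5 char='r'
After 6 (l): row=1 col=6 char='a'
After 7 (j): row=2 col=6 char='n'
After 8 (j): row=3 col=6 char='r'
After 9 (k): row=2 col=6 char='n'
After 10 (h): row=2 col=5 char='i'
After 11 (k): row=1 col=5 char='r'

Answer: r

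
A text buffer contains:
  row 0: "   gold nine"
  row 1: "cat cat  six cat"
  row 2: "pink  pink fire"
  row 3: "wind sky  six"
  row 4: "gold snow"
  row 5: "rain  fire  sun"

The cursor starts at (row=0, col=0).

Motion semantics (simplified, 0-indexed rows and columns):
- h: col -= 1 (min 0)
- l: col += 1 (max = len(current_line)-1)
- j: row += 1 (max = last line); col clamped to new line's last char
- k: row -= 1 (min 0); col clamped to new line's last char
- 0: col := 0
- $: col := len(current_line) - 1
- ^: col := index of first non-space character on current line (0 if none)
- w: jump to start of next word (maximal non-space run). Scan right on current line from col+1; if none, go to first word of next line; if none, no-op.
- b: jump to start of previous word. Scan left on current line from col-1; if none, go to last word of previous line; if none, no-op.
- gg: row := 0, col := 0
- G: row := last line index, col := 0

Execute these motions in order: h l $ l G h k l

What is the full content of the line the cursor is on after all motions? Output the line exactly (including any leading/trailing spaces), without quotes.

After 1 (h): row=0 col=0 char='_'
After 2 (l): row=0 col=1 char='_'
After 3 ($): row=0 col=11 char='e'
After 4 (l): row=0 col=11 char='e'
After 5 (G): row=5 col=0 char='r'
After 6 (h): row=5 col=0 char='r'
After 7 (k): row=4 col=0 char='g'
After 8 (l): row=4 col=1 char='o'

Answer: gold snow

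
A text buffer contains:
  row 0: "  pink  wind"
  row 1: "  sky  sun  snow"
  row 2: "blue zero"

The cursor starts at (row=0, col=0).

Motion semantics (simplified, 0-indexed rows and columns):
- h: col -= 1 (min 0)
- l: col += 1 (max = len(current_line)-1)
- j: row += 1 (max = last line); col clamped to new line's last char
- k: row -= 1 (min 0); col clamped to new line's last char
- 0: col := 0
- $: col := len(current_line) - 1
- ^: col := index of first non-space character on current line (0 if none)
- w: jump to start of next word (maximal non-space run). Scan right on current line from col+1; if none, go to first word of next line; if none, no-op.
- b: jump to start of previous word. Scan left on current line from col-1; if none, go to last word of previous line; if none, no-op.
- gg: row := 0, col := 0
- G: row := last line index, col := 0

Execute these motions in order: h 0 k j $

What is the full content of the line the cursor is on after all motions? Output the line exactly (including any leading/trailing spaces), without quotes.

After 1 (h): row=0 col=0 char='_'
After 2 (0): row=0 col=0 char='_'
After 3 (k): row=0 col=0 char='_'
After 4 (j): row=1 col=0 char='_'
After 5 ($): row=1 col=15 char='w'

Answer:   sky  sun  snow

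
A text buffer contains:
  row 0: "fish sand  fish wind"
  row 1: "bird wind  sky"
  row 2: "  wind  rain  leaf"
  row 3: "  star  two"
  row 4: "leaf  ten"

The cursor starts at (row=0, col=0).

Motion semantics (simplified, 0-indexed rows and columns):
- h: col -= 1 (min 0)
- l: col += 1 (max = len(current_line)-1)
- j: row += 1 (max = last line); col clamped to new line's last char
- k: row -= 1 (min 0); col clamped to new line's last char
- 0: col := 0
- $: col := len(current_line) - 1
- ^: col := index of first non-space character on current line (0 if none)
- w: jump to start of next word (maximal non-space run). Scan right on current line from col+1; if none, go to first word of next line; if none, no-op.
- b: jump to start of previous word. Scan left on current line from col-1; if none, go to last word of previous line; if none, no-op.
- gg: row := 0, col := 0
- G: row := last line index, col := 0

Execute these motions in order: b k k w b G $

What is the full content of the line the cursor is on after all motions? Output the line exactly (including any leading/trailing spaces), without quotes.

After 1 (b): row=0 col=0 char='f'
After 2 (k): row=0 col=0 char='f'
After 3 (k): row=0 col=0 char='f'
After 4 (w): row=0 col=5 char='s'
After 5 (b): row=0 col=0 char='f'
After 6 (G): row=4 col=0 char='l'
After 7 ($): row=4 col=8 char='n'

Answer: leaf  ten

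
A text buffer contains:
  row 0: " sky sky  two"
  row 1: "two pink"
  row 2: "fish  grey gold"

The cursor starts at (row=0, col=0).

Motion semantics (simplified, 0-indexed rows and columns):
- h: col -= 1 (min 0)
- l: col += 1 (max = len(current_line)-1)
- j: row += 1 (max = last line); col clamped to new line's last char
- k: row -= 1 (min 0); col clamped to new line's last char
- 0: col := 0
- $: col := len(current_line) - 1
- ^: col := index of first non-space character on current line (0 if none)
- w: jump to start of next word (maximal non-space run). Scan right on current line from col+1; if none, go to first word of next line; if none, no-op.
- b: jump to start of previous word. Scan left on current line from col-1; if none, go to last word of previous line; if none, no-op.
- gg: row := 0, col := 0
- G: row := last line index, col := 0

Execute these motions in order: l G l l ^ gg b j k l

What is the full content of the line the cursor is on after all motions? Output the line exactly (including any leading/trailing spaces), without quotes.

Answer:  sky sky  two

Derivation:
After 1 (l): row=0 col=1 char='s'
After 2 (G): row=2 col=0 char='f'
After 3 (l): row=2 col=1 char='i'
After 4 (l): row=2 col=2 char='s'
After 5 (^): row=2 col=0 char='f'
After 6 (gg): row=0 col=0 char='_'
After 7 (b): row=0 col=0 char='_'
After 8 (j): row=1 col=0 char='t'
After 9 (k): row=0 col=0 char='_'
After 10 (l): row=0 col=1 char='s'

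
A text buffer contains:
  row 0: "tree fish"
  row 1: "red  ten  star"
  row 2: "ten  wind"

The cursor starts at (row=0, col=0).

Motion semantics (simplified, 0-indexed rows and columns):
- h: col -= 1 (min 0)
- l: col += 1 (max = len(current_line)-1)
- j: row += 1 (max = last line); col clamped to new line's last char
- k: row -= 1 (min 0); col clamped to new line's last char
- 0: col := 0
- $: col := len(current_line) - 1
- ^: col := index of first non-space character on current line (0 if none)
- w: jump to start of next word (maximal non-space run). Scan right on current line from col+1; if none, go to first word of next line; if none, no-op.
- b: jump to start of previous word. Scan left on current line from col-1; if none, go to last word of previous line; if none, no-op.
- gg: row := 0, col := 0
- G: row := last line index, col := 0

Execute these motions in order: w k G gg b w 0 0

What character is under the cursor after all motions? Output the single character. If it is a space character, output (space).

Answer: t

Derivation:
After 1 (w): row=0 col=5 char='f'
After 2 (k): row=0 col=5 char='f'
After 3 (G): row=2 col=0 char='t'
After 4 (gg): row=0 col=0 char='t'
After 5 (b): row=0 col=0 char='t'
After 6 (w): row=0 col=5 char='f'
After 7 (0): row=0 col=0 char='t'
After 8 (0): row=0 col=0 char='t'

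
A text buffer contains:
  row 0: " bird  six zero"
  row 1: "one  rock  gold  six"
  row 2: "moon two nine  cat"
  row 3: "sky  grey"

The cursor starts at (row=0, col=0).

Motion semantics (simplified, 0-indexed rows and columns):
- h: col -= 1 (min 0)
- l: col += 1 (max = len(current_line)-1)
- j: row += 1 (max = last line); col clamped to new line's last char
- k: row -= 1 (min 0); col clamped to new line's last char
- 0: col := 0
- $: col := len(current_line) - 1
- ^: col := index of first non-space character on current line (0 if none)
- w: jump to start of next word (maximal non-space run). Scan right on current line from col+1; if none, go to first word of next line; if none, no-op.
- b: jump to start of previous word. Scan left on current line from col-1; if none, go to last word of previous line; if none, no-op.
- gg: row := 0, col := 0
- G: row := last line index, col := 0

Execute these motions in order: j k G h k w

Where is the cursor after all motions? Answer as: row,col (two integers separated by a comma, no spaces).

Answer: 2,5

Derivation:
After 1 (j): row=1 col=0 char='o'
After 2 (k): row=0 col=0 char='_'
After 3 (G): row=3 col=0 char='s'
After 4 (h): row=3 col=0 char='s'
After 5 (k): row=2 col=0 char='m'
After 6 (w): row=2 col=5 char='t'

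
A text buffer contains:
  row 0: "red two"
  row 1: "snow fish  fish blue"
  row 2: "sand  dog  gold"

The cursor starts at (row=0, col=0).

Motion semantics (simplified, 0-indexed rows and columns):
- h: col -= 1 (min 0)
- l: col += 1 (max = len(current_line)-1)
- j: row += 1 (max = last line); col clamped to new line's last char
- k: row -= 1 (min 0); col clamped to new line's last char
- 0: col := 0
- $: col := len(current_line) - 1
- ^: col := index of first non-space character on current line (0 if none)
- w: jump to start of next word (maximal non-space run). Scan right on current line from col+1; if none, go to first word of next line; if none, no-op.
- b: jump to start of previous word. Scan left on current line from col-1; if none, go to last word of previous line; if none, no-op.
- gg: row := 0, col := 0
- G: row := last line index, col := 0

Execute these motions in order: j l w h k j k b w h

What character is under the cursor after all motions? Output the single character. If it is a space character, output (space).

After 1 (j): row=1 col=0 char='s'
After 2 (l): row=1 col=1 char='n'
After 3 (w): row=1 col=5 char='f'
After 4 (h): row=1 col=4 char='_'
After 5 (k): row=0 col=4 char='t'
After 6 (j): row=1 col=4 char='_'
After 7 (k): row=0 col=4 char='t'
After 8 (b): row=0 col=0 char='r'
After 9 (w): row=0 col=4 char='t'
After 10 (h): row=0 col=3 char='_'

Answer: (space)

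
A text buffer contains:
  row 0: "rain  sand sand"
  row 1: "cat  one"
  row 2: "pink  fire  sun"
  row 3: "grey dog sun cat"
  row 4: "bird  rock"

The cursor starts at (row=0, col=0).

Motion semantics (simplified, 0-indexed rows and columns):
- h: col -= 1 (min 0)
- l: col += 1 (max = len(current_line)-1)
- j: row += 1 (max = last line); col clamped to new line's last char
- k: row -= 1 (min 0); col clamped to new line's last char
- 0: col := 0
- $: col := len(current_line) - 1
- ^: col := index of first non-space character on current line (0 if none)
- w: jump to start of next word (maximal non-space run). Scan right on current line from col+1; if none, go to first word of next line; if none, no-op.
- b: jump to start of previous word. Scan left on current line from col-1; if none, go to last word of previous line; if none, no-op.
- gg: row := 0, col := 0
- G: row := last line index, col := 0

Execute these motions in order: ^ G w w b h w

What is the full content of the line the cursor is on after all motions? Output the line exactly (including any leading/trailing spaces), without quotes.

After 1 (^): row=0 col=0 char='r'
After 2 (G): row=4 col=0 char='b'
After 3 (w): row=4 col=6 char='r'
After 4 (w): row=4 col=6 char='r'
After 5 (b): row=4 col=0 char='b'
After 6 (h): row=4 col=0 char='b'
After 7 (w): row=4 col=6 char='r'

Answer: bird  rock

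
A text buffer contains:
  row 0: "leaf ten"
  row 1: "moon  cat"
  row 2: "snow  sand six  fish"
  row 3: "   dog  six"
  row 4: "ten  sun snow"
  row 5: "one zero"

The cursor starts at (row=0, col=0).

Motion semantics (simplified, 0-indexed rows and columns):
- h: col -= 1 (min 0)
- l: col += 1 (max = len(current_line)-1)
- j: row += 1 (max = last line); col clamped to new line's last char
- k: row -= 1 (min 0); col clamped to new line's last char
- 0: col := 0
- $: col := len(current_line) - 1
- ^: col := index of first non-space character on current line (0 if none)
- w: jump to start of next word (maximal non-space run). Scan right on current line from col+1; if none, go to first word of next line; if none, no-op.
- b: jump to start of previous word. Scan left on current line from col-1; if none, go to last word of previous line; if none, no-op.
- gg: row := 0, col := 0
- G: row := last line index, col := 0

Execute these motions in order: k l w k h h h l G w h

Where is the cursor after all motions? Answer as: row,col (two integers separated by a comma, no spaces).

After 1 (k): row=0 col=0 char='l'
After 2 (l): row=0 col=1 char='e'
After 3 (w): row=0 col=5 char='t'
After 4 (k): row=0 col=5 char='t'
After 5 (h): row=0 col=4 char='_'
After 6 (h): row=0 col=3 char='f'
After 7 (h): row=0 col=2 char='a'
After 8 (l): row=0 col=3 char='f'
After 9 (G): row=5 col=0 char='o'
After 10 (w): row=5 col=4 char='z'
After 11 (h): row=5 col=3 char='_'

Answer: 5,3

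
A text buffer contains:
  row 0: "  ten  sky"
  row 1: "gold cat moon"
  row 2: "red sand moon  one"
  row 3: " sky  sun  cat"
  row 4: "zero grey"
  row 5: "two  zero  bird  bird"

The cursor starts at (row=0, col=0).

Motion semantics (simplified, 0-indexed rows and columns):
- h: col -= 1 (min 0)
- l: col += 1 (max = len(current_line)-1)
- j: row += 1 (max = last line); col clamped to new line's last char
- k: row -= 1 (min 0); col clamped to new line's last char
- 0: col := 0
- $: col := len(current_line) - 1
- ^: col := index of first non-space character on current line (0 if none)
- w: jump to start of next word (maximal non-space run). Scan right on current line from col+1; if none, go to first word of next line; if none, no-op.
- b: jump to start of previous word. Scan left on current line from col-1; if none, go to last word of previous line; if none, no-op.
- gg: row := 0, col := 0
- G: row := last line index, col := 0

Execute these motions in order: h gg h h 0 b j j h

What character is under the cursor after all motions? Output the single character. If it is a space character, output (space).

After 1 (h): row=0 col=0 char='_'
After 2 (gg): row=0 col=0 char='_'
After 3 (h): row=0 col=0 char='_'
After 4 (h): row=0 col=0 char='_'
After 5 (0): row=0 col=0 char='_'
After 6 (b): row=0 col=0 char='_'
After 7 (j): row=1 col=0 char='g'
After 8 (j): row=2 col=0 char='r'
After 9 (h): row=2 col=0 char='r'

Answer: r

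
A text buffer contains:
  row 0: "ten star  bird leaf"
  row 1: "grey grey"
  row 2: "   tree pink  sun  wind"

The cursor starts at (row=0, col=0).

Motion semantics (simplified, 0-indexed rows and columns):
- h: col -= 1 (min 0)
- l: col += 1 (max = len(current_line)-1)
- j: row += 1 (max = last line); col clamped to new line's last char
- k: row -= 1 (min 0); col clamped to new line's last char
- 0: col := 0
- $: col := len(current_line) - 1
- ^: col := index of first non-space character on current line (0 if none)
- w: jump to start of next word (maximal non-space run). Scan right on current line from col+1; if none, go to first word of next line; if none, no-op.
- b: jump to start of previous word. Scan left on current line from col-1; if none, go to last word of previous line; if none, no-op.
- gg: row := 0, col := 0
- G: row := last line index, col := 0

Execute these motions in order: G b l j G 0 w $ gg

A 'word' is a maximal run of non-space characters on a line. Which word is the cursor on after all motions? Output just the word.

After 1 (G): row=2 col=0 char='_'
After 2 (b): row=1 col=5 char='g'
After 3 (l): row=1 col=6 char='r'
After 4 (j): row=2 col=6 char='e'
After 5 (G): row=2 col=0 char='_'
After 6 (0): row=2 col=0 char='_'
After 7 (w): row=2 col=3 char='t'
After 8 ($): row=2 col=22 char='d'
After 9 (gg): row=0 col=0 char='t'

Answer: ten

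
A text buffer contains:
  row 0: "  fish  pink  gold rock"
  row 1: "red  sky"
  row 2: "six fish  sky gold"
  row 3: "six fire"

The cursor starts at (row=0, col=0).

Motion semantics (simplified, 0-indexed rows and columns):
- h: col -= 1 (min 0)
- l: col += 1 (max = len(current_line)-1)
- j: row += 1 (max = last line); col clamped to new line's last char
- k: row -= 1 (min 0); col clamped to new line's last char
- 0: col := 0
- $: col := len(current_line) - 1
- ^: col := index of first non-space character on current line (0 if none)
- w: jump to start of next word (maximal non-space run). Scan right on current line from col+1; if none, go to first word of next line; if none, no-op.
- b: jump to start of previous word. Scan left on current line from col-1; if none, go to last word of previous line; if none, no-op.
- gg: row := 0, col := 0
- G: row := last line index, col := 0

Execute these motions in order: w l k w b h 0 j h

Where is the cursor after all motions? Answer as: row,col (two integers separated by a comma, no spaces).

Answer: 1,0

Derivation:
After 1 (w): row=0 col=2 char='f'
After 2 (l): row=0 col=3 char='i'
After 3 (k): row=0 col=3 char='i'
After 4 (w): row=0 col=8 char='p'
After 5 (b): row=0 col=2 char='f'
After 6 (h): row=0 col=1 char='_'
After 7 (0): row=0 col=0 char='_'
After 8 (j): row=1 col=0 char='r'
After 9 (h): row=1 col=0 char='r'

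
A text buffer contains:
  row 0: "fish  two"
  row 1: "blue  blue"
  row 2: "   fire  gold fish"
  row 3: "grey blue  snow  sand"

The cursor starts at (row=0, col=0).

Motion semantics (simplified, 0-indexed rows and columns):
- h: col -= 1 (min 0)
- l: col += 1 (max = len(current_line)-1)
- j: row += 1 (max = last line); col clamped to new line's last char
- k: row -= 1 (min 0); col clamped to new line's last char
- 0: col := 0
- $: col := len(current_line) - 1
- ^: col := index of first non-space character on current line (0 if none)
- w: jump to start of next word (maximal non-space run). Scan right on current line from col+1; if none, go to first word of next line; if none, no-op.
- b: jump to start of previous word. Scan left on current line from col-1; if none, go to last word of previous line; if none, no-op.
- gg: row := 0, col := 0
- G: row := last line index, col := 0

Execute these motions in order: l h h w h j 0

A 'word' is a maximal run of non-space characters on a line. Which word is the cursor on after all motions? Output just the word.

After 1 (l): row=0 col=1 char='i'
After 2 (h): row=0 col=0 char='f'
After 3 (h): row=0 col=0 char='f'
After 4 (w): row=0 col=6 char='t'
After 5 (h): row=0 col=5 char='_'
After 6 (j): row=1 col=5 char='_'
After 7 (0): row=1 col=0 char='b'

Answer: blue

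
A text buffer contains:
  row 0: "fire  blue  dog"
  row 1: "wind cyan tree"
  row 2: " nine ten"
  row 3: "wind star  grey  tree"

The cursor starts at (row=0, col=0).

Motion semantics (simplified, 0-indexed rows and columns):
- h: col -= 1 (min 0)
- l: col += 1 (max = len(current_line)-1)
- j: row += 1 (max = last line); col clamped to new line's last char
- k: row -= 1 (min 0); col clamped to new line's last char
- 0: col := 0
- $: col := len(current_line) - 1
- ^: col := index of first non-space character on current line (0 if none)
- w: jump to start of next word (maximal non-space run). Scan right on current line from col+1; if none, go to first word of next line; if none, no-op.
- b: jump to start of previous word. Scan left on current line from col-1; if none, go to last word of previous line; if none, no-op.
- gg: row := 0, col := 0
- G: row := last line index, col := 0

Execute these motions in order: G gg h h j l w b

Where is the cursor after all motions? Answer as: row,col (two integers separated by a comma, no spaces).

Answer: 1,0

Derivation:
After 1 (G): row=3 col=0 char='w'
After 2 (gg): row=0 col=0 char='f'
After 3 (h): row=0 col=0 char='f'
After 4 (h): row=0 col=0 char='f'
After 5 (j): row=1 col=0 char='w'
After 6 (l): row=1 col=1 char='i'
After 7 (w): row=1 col=5 char='c'
After 8 (b): row=1 col=0 char='w'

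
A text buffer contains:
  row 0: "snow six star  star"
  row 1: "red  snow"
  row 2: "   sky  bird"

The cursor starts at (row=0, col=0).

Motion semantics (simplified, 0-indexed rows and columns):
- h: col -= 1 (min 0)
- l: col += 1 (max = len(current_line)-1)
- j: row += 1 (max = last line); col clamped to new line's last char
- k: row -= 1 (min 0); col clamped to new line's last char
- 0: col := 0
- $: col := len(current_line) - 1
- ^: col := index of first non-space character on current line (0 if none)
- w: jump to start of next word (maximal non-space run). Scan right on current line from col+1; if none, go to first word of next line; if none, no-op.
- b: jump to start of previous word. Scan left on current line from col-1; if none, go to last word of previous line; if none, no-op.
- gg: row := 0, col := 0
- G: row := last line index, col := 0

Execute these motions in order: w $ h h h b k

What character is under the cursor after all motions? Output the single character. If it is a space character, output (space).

Answer: s

Derivation:
After 1 (w): row=0 col=5 char='s'
After 2 ($): row=0 col=18 char='r'
After 3 (h): row=0 col=17 char='a'
After 4 (h): row=0 col=16 char='t'
After 5 (h): row=0 col=15 char='s'
After 6 (b): row=0 col=9 char='s'
After 7 (k): row=0 col=9 char='s'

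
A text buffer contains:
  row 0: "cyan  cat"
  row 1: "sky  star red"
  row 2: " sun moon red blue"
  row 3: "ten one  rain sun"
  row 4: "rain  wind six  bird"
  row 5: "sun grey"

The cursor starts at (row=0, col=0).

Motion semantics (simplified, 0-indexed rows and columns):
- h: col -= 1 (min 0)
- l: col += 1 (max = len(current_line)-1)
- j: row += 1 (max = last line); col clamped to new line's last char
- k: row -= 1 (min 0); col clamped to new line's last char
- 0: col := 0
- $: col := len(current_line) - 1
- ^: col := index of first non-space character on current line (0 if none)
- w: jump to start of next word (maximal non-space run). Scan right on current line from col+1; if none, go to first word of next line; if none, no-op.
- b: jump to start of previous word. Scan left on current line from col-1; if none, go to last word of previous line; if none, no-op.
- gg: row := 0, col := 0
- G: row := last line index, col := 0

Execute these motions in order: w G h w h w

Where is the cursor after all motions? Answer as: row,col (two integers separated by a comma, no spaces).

Answer: 5,4

Derivation:
After 1 (w): row=0 col=6 char='c'
After 2 (G): row=5 col=0 char='s'
After 3 (h): row=5 col=0 char='s'
After 4 (w): row=5 col=4 char='g'
After 5 (h): row=5 col=3 char='_'
After 6 (w): row=5 col=4 char='g'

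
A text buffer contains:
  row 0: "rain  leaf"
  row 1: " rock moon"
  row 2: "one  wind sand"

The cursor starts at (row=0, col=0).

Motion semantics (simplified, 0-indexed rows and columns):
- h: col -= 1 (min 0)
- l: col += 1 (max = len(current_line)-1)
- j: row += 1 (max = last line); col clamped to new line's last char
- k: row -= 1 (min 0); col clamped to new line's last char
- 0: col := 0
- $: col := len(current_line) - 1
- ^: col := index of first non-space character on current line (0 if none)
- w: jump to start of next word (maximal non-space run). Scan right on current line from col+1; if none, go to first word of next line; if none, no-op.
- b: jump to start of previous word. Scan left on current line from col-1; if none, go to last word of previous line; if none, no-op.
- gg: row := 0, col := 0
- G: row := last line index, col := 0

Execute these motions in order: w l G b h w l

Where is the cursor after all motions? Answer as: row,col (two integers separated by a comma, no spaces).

After 1 (w): row=0 col=6 char='l'
After 2 (l): row=0 col=7 char='e'
After 3 (G): row=2 col=0 char='o'
After 4 (b): row=1 col=6 char='m'
After 5 (h): row=1 col=5 char='_'
After 6 (w): row=1 col=6 char='m'
After 7 (l): row=1 col=7 char='o'

Answer: 1,7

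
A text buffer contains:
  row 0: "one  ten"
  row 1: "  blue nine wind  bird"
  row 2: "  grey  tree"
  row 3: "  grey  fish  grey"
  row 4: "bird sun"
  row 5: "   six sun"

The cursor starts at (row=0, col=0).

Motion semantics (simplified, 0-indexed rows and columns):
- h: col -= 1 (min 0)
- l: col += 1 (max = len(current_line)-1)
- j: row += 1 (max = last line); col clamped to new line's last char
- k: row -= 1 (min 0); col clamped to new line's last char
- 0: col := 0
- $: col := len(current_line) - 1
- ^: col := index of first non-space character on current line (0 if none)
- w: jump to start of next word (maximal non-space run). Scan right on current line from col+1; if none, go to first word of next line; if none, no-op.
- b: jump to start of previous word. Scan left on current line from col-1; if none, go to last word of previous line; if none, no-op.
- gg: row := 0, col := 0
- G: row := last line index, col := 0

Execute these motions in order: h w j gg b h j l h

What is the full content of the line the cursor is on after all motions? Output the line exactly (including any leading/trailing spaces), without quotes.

Answer:   blue nine wind  bird

Derivation:
After 1 (h): row=0 col=0 char='o'
After 2 (w): row=0 col=5 char='t'
After 3 (j): row=1 col=5 char='e'
After 4 (gg): row=0 col=0 char='o'
After 5 (b): row=0 col=0 char='o'
After 6 (h): row=0 col=0 char='o'
After 7 (j): row=1 col=0 char='_'
After 8 (l): row=1 col=1 char='_'
After 9 (h): row=1 col=0 char='_'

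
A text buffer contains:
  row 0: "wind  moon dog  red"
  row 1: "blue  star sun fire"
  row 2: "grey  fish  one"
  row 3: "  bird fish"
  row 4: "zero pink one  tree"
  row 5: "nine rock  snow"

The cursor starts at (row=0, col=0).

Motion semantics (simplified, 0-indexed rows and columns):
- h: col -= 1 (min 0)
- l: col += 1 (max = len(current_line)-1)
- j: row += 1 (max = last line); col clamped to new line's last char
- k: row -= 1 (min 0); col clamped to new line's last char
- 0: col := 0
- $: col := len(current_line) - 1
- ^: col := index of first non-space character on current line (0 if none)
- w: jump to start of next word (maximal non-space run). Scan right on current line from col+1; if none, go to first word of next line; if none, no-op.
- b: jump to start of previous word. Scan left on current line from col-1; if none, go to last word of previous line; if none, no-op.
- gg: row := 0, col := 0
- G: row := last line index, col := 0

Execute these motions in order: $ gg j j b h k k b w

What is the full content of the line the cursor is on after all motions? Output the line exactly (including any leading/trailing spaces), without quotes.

Answer: wind  moon dog  red

Derivation:
After 1 ($): row=0 col=18 char='d'
After 2 (gg): row=0 col=0 char='w'
After 3 (j): row=1 col=0 char='b'
After 4 (j): row=2 col=0 char='g'
After 5 (b): row=1 col=15 char='f'
After 6 (h): row=1 col=14 char='_'
After 7 (k): row=0 col=14 char='_'
After 8 (k): row=0 col=14 char='_'
After 9 (b): row=0 col=11 char='d'
After 10 (w): row=0 col=16 char='r'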